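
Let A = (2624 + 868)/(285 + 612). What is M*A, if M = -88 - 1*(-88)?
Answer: 0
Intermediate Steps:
A = 1164/299 (A = 3492/897 = 3492*(1/897) = 1164/299 ≈ 3.8930)
M = 0 (M = -88 + 88 = 0)
M*A = 0*(1164/299) = 0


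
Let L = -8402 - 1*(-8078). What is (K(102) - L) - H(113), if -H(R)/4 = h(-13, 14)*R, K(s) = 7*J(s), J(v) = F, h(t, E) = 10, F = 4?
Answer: 4872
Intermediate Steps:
J(v) = 4
K(s) = 28 (K(s) = 7*4 = 28)
L = -324 (L = -8402 + 8078 = -324)
H(R) = -40*R
(K(102) - L) - H(113) = (28 - 1*(-324)) - (-40)*113 = (28 + 324) - 1*(-4520) = 352 + 4520 = 4872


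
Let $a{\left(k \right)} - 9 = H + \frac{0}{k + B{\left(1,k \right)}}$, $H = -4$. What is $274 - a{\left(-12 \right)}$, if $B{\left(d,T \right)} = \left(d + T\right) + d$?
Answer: $269$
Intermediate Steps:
$B{\left(d,T \right)} = T + 2 d$ ($B{\left(d,T \right)} = \left(T + d\right) + d = T + 2 d$)
$a{\left(k \right)} = 5$ ($a{\left(k \right)} = 9 - \left(4 + \frac{0}{k + \left(k + 2 \cdot 1\right)}\right) = 9 - \left(4 + \frac{0}{k + \left(k + 2\right)}\right) = 9 - \left(4 + \frac{0}{k + \left(2 + k\right)}\right) = 9 - \left(4 + \frac{0}{2 + 2 k}\right) = 9 + \left(-4 + 0\right) = 9 - 4 = 5$)
$274 - a{\left(-12 \right)} = 274 - 5 = 269$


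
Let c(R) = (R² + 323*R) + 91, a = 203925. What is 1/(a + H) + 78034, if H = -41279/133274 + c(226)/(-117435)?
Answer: 49810902350438641628/638323068756035 ≈ 78034.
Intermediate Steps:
c(R) = 91 + R² + 323*R
H = -4279113115/3130206438 (H = -41279/133274 + (91 + 226² + 323*226)/(-117435) = -41279*1/133274 + (91 + 51076 + 72998)*(-1/117435) = -41279/133274 + 124165*(-1/117435) = -41279/133274 - 24833/23487 = -4279113115/3130206438 ≈ -1.3670)
1/(a + H) + 78034 = 1/(203925 - 4279113115/3130206438) + 78034 = 1/(638323068756035/3130206438) + 78034 = 3130206438/638323068756035 + 78034 = 49810902350438641628/638323068756035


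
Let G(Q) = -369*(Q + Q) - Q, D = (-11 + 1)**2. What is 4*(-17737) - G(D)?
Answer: 2952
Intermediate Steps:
D = 100 (D = (-10)**2 = 100)
G(Q) = -739*Q (G(Q) = -738*Q - Q = -739*Q)
4*(-17737) - G(D) = 4*(-17737) - (-739)*100 = -70948 - 1*(-73900) = -70948 + 73900 = 2952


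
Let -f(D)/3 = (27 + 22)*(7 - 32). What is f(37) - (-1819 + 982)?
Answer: 4512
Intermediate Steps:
f(D) = 3675 (f(D) = -3*(27 + 22)*(7 - 32) = -147*(-25) = -3*(-1225) = 3675)
f(37) - (-1819 + 982) = 3675 - (-1819 + 982) = 3675 - 1*(-837) = 3675 + 837 = 4512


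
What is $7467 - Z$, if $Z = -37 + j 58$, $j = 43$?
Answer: $5010$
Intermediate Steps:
$Z = 2457$ ($Z = -37 + 43 \cdot 58 = -37 + 2494 = 2457$)
$7467 - Z = 7467 - 2457 = 5010$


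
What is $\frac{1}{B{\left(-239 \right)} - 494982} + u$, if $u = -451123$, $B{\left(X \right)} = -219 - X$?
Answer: $- \frac{223288742327}{494962} \approx -4.5112 \cdot 10^{5}$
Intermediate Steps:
$\frac{1}{B{\left(-239 \right)} - 494982} + u = \frac{1}{\left(-219 - -239\right) - 494982} - 451123 = \frac{1}{\left(-219 + 239\right) - 494982} - 451123 = \frac{1}{20 - 494982} - 451123 = \frac{1}{-494962} - 451123 = - \frac{1}{494962} - 451123 = - \frac{223288742327}{494962}$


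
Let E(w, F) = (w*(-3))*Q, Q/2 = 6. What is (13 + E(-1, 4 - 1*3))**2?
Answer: 2401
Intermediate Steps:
Q = 12 (Q = 2*6 = 12)
E(w, F) = -36*w (E(w, F) = (w*(-3))*12 = -3*w*12 = -36*w)
(13 + E(-1, 4 - 1*3))**2 = (13 - 36*(-1))**2 = (13 + 36)**2 = 49**2 = 2401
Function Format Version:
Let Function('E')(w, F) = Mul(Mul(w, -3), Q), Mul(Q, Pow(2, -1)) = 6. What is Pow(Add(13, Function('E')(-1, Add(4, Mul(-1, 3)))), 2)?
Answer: 2401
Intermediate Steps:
Q = 12 (Q = Mul(2, 6) = 12)
Function('E')(w, F) = Mul(-36, w) (Function('E')(w, F) = Mul(Mul(w, -3), 12) = Mul(Mul(-3, w), 12) = Mul(-36, w))
Pow(Add(13, Function('E')(-1, Add(4, Mul(-1, 3)))), 2) = Pow(Add(13, Mul(-36, -1)), 2) = Pow(Add(13, 36), 2) = Pow(49, 2) = 2401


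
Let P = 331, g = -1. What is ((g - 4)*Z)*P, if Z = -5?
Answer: 8275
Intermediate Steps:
((g - 4)*Z)*P = ((-1 - 4)*(-5))*331 = -5*(-5)*331 = 25*331 = 8275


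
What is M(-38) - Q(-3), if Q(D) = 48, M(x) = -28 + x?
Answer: -114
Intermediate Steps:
M(-38) - Q(-3) = (-28 - 38) - 1*48 = -66 - 48 = -114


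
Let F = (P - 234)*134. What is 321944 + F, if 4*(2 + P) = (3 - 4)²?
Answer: 580707/2 ≈ 2.9035e+5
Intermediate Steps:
P = -7/4 (P = -2 + (3 - 4)²/4 = -2 + (¼)*(-1)² = -2 + (¼)*1 = -2 + ¼ = -7/4 ≈ -1.7500)
F = -63181/2 (F = (-7/4 - 234)*134 = -943/4*134 = -63181/2 ≈ -31591.)
321944 + F = 321944 - 63181/2 = 580707/2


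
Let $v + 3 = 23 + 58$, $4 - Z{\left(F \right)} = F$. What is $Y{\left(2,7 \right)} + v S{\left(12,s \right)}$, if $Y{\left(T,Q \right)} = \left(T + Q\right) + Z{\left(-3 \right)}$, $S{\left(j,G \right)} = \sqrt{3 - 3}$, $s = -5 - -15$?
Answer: $16$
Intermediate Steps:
$s = 10$ ($s = -5 + 15 = 10$)
$Z{\left(F \right)} = 4 - F$
$S{\left(j,G \right)} = 0$ ($S{\left(j,G \right)} = \sqrt{0} = 0$)
$Y{\left(T,Q \right)} = 7 + Q + T$ ($Y{\left(T,Q \right)} = \left(T + Q\right) + \left(4 - -3\right) = \left(Q + T\right) + \left(4 + 3\right) = \left(Q + T\right) + 7 = 7 + Q + T$)
$v = 78$ ($v = -3 + \left(23 + 58\right) = -3 + 81 = 78$)
$Y{\left(2,7 \right)} + v S{\left(12,s \right)} = \left(7 + 7 + 2\right) + 78 \cdot 0 = 16 + 0 = 16$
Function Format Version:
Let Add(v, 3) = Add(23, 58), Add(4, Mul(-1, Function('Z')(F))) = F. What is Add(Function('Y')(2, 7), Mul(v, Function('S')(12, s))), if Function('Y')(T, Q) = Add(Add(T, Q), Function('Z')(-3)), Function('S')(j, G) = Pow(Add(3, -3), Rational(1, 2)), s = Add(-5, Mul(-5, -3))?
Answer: 16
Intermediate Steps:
s = 10 (s = Add(-5, 15) = 10)
Function('Z')(F) = Add(4, Mul(-1, F))
Function('S')(j, G) = 0 (Function('S')(j, G) = Pow(0, Rational(1, 2)) = 0)
Function('Y')(T, Q) = Add(7, Q, T) (Function('Y')(T, Q) = Add(Add(T, Q), Add(4, Mul(-1, -3))) = Add(Add(Q, T), Add(4, 3)) = Add(Add(Q, T), 7) = Add(7, Q, T))
v = 78 (v = Add(-3, Add(23, 58)) = Add(-3, 81) = 78)
Add(Function('Y')(2, 7), Mul(v, Function('S')(12, s))) = Add(Add(7, 7, 2), Mul(78, 0)) = Add(16, 0) = 16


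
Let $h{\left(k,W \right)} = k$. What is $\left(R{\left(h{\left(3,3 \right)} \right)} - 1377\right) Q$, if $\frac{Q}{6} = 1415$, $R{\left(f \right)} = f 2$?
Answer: $-11639790$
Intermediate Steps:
$R{\left(f \right)} = 2 f$
$Q = 8490$ ($Q = 6 \cdot 1415 = 8490$)
$\left(R{\left(h{\left(3,3 \right)} \right)} - 1377\right) Q = \left(2 \cdot 3 - 1377\right) 8490 = \left(6 - 1377\right) 8490 = \left(-1371\right) 8490 = -11639790$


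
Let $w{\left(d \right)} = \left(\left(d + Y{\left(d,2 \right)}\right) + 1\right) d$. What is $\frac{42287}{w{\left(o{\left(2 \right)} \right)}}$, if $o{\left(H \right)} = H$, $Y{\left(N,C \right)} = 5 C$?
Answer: $\frac{42287}{26} \approx 1626.4$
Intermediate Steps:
$w{\left(d \right)} = d \left(11 + d\right)$ ($w{\left(d \right)} = \left(\left(d + 5 \cdot 2\right) + 1\right) d = \left(\left(d + 10\right) + 1\right) d = \left(\left(10 + d\right) + 1\right) d = \left(11 + d\right) d = d \left(11 + d\right)$)
$\frac{42287}{w{\left(o{\left(2 \right)} \right)}} = \frac{42287}{2 \left(11 + 2\right)} = \frac{42287}{2 \cdot 13} = \frac{42287}{26}$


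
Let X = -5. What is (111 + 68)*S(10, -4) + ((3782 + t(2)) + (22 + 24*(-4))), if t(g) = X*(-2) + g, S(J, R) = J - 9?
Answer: 3899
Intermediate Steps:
S(J, R) = -9 + J
t(g) = 10 + g (t(g) = -5*(-2) + g = 10 + g)
(111 + 68)*S(10, -4) + ((3782 + t(2)) + (22 + 24*(-4))) = (111 + 68)*(-9 + 10) + ((3782 + (10 + 2)) + (22 + 24*(-4))) = 179*1 + ((3782 + 12) + (22 - 96)) = 179 + (3794 - 74) = 179 + 3720 = 3899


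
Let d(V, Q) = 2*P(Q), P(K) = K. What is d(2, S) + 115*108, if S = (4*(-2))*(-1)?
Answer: 12436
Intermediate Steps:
S = 8 (S = -8*(-1) = 8)
d(V, Q) = 2*Q
d(2, S) + 115*108 = 2*8 + 115*108 = 16 + 12420 = 12436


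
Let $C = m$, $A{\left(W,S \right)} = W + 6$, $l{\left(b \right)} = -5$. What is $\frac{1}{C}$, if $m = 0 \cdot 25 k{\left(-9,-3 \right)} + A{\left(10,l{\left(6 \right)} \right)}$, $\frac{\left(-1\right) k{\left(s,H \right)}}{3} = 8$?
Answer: $\frac{1}{16} \approx 0.0625$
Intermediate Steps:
$k{\left(s,H \right)} = -24$ ($k{\left(s,H \right)} = \left(-3\right) 8 = -24$)
$A{\left(W,S \right)} = 6 + W$
$m = 16$ ($m = 0 \cdot 25 \left(-24\right) + \left(6 + 10\right) = 0 \left(-24\right) + 16 = 0 + 16 = 16$)
$C = 16$
$\frac{1}{C} = \frac{1}{16}$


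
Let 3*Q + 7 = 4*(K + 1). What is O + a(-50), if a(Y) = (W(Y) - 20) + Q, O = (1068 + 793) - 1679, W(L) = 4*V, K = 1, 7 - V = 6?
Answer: 499/3 ≈ 166.33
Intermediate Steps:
V = 1 (V = 7 - 1*6 = 7 - 6 = 1)
W(L) = 4 (W(L) = 4*1 = 4)
O = 182 (O = 1861 - 1679 = 182)
Q = ⅓ (Q = -7/3 + (4*(1 + 1))/3 = -7/3 + (4*2)/3 = -7/3 + (⅓)*8 = -7/3 + 8/3 = ⅓ ≈ 0.33333)
a(Y) = -47/3 (a(Y) = (4 - 20) + ⅓ = -16 + ⅓ = -47/3)
O + a(-50) = 182 - 47/3 = 499/3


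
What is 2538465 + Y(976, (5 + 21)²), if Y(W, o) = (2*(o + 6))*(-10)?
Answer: 2524825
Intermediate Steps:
Y(W, o) = -120 - 20*o (Y(W, o) = (2*(6 + o))*(-10) = (12 + 2*o)*(-10) = -120 - 20*o)
2538465 + Y(976, (5 + 21)²) = 2538465 + (-120 - 20*(5 + 21)²) = 2538465 + (-120 - 20*26²) = 2538465 + (-120 - 20*676) = 2538465 + (-120 - 13520) = 2538465 - 13640 = 2524825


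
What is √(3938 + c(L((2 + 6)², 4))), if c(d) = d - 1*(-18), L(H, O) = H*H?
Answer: 2*√2013 ≈ 89.733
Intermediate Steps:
L(H, O) = H²
c(d) = 18 + d (c(d) = d + 18 = 18 + d)
√(3938 + c(L((2 + 6)², 4))) = √(3938 + (18 + ((2 + 6)²)²)) = √(3938 + (18 + (8²)²)) = √(3938 + (18 + 64²)) = √(3938 + (18 + 4096)) = √(3938 + 4114) = √8052 = 2*√2013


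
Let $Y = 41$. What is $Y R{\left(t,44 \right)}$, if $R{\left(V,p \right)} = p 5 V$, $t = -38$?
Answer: $-342760$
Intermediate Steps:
$R{\left(V,p \right)} = 5 V p$ ($R{\left(V,p \right)} = 5 p V = 5 V p$)
$Y R{\left(t,44 \right)} = 41 \cdot 5 \left(-38\right) 44 = 41 \left(-8360\right) = -342760$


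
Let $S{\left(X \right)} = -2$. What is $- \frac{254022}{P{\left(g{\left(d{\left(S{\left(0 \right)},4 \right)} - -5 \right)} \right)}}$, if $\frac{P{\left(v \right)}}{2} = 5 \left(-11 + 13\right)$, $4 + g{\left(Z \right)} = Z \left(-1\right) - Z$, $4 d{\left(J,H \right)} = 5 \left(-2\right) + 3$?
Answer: $- \frac{127011}{10} \approx -12701.0$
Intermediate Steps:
$d{\left(J,H \right)} = - \frac{7}{4}$ ($d{\left(J,H \right)} = \frac{5 \left(-2\right) + 3}{4} = \frac{-10 + 3}{4} = \frac{1}{4} \left(-7\right) = - \frac{7}{4}$)
$g{\left(Z \right)} = -4 - 2 Z$ ($g{\left(Z \right)} = -4 + \left(Z \left(-1\right) - Z\right) = -4 - 2 Z$)
$P{\left(v \right)} = 20$ ($P{\left(v \right)} = 2 \cdot 5 \left(-11 + 13\right) = 2 \cdot 5 \cdot 2 = 2 \cdot 10 = 20$)
$- \frac{254022}{P{\left(g{\left(d{\left(S{\left(0 \right)},4 \right)} - -5 \right)} \right)}} = - \frac{254022}{20} = \left(-254022\right) \frac{1}{20} = - \frac{127011}{10}$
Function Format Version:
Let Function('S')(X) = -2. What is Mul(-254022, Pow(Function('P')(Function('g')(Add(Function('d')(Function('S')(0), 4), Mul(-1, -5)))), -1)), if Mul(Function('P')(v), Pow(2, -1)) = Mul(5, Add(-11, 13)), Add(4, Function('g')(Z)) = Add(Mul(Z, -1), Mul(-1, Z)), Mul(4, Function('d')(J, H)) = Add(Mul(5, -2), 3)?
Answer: Rational(-127011, 10) ≈ -12701.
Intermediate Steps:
Function('d')(J, H) = Rational(-7, 4) (Function('d')(J, H) = Mul(Rational(1, 4), Add(Mul(5, -2), 3)) = Mul(Rational(1, 4), Add(-10, 3)) = Mul(Rational(1, 4), -7) = Rational(-7, 4))
Function('g')(Z) = Add(-4, Mul(-2, Z)) (Function('g')(Z) = Add(-4, Add(Mul(Z, -1), Mul(-1, Z))) = Add(-4, Add(Mul(-1, Z), Mul(-1, Z))) = Add(-4, Mul(-2, Z)))
Function('P')(v) = 20 (Function('P')(v) = Mul(2, Mul(5, Add(-11, 13))) = Mul(2, Mul(5, 2)) = Mul(2, 10) = 20)
Mul(-254022, Pow(Function('P')(Function('g')(Add(Function('d')(Function('S')(0), 4), Mul(-1, -5)))), -1)) = Mul(-254022, Pow(20, -1)) = Mul(-254022, Rational(1, 20)) = Rational(-127011, 10)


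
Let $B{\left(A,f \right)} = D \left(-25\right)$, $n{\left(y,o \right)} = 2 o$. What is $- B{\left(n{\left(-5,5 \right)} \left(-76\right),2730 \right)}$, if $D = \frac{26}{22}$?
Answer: $\frac{325}{11} \approx 29.545$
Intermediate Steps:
$D = \frac{13}{11}$ ($D = 26 \cdot \frac{1}{22} = \frac{13}{11} \approx 1.1818$)
$B{\left(A,f \right)} = - \frac{325}{11}$ ($B{\left(A,f \right)} = \frac{13}{11} \left(-25\right) = - \frac{325}{11}$)
$- B{\left(n{\left(-5,5 \right)} \left(-76\right),2730 \right)} = \left(-1\right) \left(- \frac{325}{11}\right) = \frac{325}{11}$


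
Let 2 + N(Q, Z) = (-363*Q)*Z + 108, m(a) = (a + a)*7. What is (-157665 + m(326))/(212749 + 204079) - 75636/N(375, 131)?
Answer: -2698611013561/7432989022732 ≈ -0.36306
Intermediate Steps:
m(a) = 14*a (m(a) = (2*a)*7 = 14*a)
N(Q, Z) = 106 - 363*Q*Z (N(Q, Z) = -2 + ((-363*Q)*Z + 108) = -2 + (-363*Q*Z + 108) = -2 + (108 - 363*Q*Z) = 106 - 363*Q*Z)
(-157665 + m(326))/(212749 + 204079) - 75636/N(375, 131) = (-157665 + 14*326)/(212749 + 204079) - 75636/(106 - 363*375*131) = (-157665 + 4564)/416828 - 75636/(106 - 17832375) = -153101*1/416828 - 75636/(-17832269) = -153101/416828 - 75636*(-1/17832269) = -153101/416828 + 75636/17832269 = -2698611013561/7432989022732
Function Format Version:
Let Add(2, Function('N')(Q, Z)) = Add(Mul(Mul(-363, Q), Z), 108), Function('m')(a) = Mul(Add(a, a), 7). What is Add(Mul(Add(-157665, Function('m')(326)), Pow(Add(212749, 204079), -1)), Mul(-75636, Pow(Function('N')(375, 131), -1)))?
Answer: Rational(-2698611013561, 7432989022732) ≈ -0.36306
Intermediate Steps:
Function('m')(a) = Mul(14, a) (Function('m')(a) = Mul(Mul(2, a), 7) = Mul(14, a))
Function('N')(Q, Z) = Add(106, Mul(-363, Q, Z)) (Function('N')(Q, Z) = Add(-2, Add(Mul(Mul(-363, Q), Z), 108)) = Add(-2, Add(Mul(-363, Q, Z), 108)) = Add(-2, Add(108, Mul(-363, Q, Z))) = Add(106, Mul(-363, Q, Z)))
Add(Mul(Add(-157665, Function('m')(326)), Pow(Add(212749, 204079), -1)), Mul(-75636, Pow(Function('N')(375, 131), -1))) = Add(Mul(Add(-157665, Mul(14, 326)), Pow(Add(212749, 204079), -1)), Mul(-75636, Pow(Add(106, Mul(-363, 375, 131)), -1))) = Add(Mul(Add(-157665, 4564), Pow(416828, -1)), Mul(-75636, Pow(Add(106, -17832375), -1))) = Add(Mul(-153101, Rational(1, 416828)), Mul(-75636, Pow(-17832269, -1))) = Add(Rational(-153101, 416828), Mul(-75636, Rational(-1, 17832269))) = Add(Rational(-153101, 416828), Rational(75636, 17832269)) = Rational(-2698611013561, 7432989022732)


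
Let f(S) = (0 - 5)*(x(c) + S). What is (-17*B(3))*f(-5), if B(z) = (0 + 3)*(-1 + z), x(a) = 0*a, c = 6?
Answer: -2550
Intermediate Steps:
x(a) = 0
B(z) = -3 + 3*z (B(z) = 3*(-1 + z) = -3 + 3*z)
f(S) = -5*S (f(S) = (0 - 5)*(0 + S) = -5*S)
(-17*B(3))*f(-5) = (-17*(-3 + 3*3))*(-5*(-5)) = -17*(-3 + 9)*25 = -17*6*25 = -102*25 = -2550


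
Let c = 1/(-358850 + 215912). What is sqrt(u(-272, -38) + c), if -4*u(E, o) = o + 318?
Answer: I*sqrt(158909908002)/47646 ≈ 8.3666*I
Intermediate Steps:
u(E, o) = -159/2 - o/4 (u(E, o) = -(o + 318)/4 = -(318 + o)/4 = -159/2 - o/4)
c = -1/142938 (c = 1/(-142938) = -1/142938 ≈ -6.9960e-6)
sqrt(u(-272, -38) + c) = sqrt((-159/2 - 1/4*(-38)) - 1/142938) = sqrt((-159/2 + 19/2) - 1/142938) = sqrt(-70 - 1/142938) = sqrt(-10005661/142938) = I*sqrt(158909908002)/47646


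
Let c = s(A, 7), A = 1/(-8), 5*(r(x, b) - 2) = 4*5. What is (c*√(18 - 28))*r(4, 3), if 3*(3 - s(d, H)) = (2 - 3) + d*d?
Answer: 639*I*√10/32 ≈ 63.147*I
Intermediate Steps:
r(x, b) = 6 (r(x, b) = 2 + (4*5)/5 = 2 + (⅕)*20 = 2 + 4 = 6)
A = -⅛ ≈ -0.12500
s(d, H) = 10/3 - d²/3 (s(d, H) = 3 - ((2 - 3) + d*d)/3 = 3 - (-1 + d²)/3 = 3 + (⅓ - d²/3) = 10/3 - d²/3)
c = 213/64 (c = 10/3 - (-⅛)²/3 = 10/3 - ⅓*1/64 = 10/3 - 1/192 = 213/64 ≈ 3.3281)
(c*√(18 - 28))*r(4, 3) = (213*√(18 - 28)/64)*6 = (213*√(-10)/64)*6 = (213*(I*√10)/64)*6 = (213*I*√10/64)*6 = 639*I*√10/32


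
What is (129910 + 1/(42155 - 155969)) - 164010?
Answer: -3881057401/113814 ≈ -34100.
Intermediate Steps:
(129910 + 1/(42155 - 155969)) - 164010 = (129910 + 1/(-113814)) - 164010 = (129910 - 1/113814) - 164010 = 14785576739/113814 - 164010 = -3881057401/113814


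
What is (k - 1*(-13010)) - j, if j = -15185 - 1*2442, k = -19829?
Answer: 10808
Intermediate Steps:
j = -17627 (j = -15185 - 2442 = -17627)
(k - 1*(-13010)) - j = (-19829 - 1*(-13010)) - 1*(-17627) = (-19829 + 13010) + 17627 = -6819 + 17627 = 10808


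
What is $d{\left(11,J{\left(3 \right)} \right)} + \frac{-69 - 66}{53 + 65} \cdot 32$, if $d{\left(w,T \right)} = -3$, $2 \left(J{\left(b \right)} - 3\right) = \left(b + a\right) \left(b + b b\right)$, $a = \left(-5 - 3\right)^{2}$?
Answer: $- \frac{2337}{59} \approx -39.61$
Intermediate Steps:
$a = 64$ ($a = \left(-8\right)^{2} = 64$)
$J{\left(b \right)} = 3 + \frac{\left(64 + b\right) \left(b + b^{2}\right)}{2}$ ($J{\left(b \right)} = 3 + \frac{\left(b + 64\right) \left(b + b b\right)}{2} = 3 + \frac{\left(64 + b\right) \left(b + b^{2}\right)}{2}$)
$d{\left(11,J{\left(3 \right)} \right)} + \frac{-69 - 66}{53 + 65} \cdot 32 = -3 + \frac{-69 - 66}{53 + 65} \cdot 32 = -3 + - \frac{135}{118} \cdot 32 = -3 + \left(-135\right) \frac{1}{118} \cdot 32 = -3 - \frac{2160}{59} = - \frac{2337}{59}$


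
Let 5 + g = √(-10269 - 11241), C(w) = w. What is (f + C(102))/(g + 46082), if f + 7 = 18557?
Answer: 286476068/707703813 - 18652*I*√2390/707703813 ≈ 0.4048 - 0.0012885*I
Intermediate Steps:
f = 18550 (f = -7 + 18557 = 18550)
g = -5 + 3*I*√2390 (g = -5 + √(-10269 - 11241) = -5 + √(-21510) = -5 + 3*I*√2390 ≈ -5.0 + 146.66*I)
(f + C(102))/(g + 46082) = (18550 + 102)/((-5 + 3*I*√2390) + 46082) = 18652/(46077 + 3*I*√2390)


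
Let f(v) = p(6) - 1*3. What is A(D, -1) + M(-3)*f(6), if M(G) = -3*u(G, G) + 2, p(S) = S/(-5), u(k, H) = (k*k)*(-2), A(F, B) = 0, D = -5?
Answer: -1176/5 ≈ -235.20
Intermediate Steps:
u(k, H) = -2*k² (u(k, H) = k²*(-2) = -2*k²)
p(S) = -S/5 (p(S) = S*(-⅕) = -S/5)
M(G) = 2 + 6*G² (M(G) = -(-6)*G² + 2 = 6*G² + 2 = 2 + 6*G²)
f(v) = -21/5 (f(v) = -⅕*6 - 1*3 = -6/5 - 3 = -21/5)
A(D, -1) + M(-3)*f(6) = 0 + (2 + 6*(-3)²)*(-21/5) = 0 + (2 + 6*9)*(-21/5) = 0 + (2 + 54)*(-21/5) = 0 + 56*(-21/5) = 0 - 1176/5 = -1176/5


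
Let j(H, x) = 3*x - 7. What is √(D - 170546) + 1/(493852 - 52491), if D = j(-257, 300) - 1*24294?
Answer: 1/441361 + I*√193947 ≈ 2.2657e-6 + 440.39*I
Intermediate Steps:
j(H, x) = -7 + 3*x
D = -23401 (D = (-7 + 3*300) - 1*24294 = (-7 + 900) - 24294 = 893 - 24294 = -23401)
√(D - 170546) + 1/(493852 - 52491) = √(-23401 - 170546) + 1/(493852 - 52491) = √(-193947) + 1/441361 = I*√193947 + 1/441361 = 1/441361 + I*√193947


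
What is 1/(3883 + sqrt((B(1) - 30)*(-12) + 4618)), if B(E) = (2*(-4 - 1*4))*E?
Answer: 353/1370229 - sqrt(5170)/15072519 ≈ 0.00025285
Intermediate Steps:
B(E) = -16*E (B(E) = (2*(-4 - 4))*E = (2*(-8))*E = -16*E)
1/(3883 + sqrt((B(1) - 30)*(-12) + 4618)) = 1/(3883 + sqrt((-16*1 - 30)*(-12) + 4618)) = 1/(3883 + sqrt((-16 - 30)*(-12) + 4618)) = 1/(3883 + sqrt(-46*(-12) + 4618)) = 1/(3883 + sqrt(552 + 4618)) = 1/(3883 + sqrt(5170))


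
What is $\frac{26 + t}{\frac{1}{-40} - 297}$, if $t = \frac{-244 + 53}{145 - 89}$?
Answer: $- \frac{6325}{83167} \approx -0.076052$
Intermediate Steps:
$t = - \frac{191}{56} \approx -3.4107$
$\frac{26 + t}{\frac{1}{-40} - 297} = \frac{26 - \frac{191}{56}}{\frac{1}{-40} - 297} = \frac{1265}{56 \left(- \frac{1}{40} - 297\right)} = \frac{1265}{56 \left(- \frac{11881}{40}\right)} = \frac{1265}{56} \left(- \frac{40}{11881}\right) = - \frac{6325}{83167}$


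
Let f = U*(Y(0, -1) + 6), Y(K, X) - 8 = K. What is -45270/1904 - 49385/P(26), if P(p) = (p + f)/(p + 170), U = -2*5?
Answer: 4606132765/54264 ≈ 84884.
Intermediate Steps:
Y(K, X) = 8 + K
U = -10
f = -140 (f = -10*((8 + 0) + 6) = -10*(8 + 6) = -10*14 = -140)
P(p) = (-140 + p)/(170 + p) (P(p) = (p - 140)/(p + 170) = (-140 + p)/(170 + p))
-45270/1904 - 49385/P(26) = -45270/1904 - 49385*(170 + 26)/(-140 + 26) = -45270*1/1904 - 49385/(-114/196) = -22635/952 - 49385/((1/196)*(-114)) = -22635/952 - 49385/(-57/98) = -22635/952 - 49385*(-98/57) = -22635/952 + 4839730/57 = 4606132765/54264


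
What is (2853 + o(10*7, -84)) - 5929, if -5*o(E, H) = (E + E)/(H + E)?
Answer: -3074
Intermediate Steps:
o(E, H) = -2*E/(5*(E + H)) (o(E, H) = -(E + E)/(5*(H + E)) = -2*E/(5*(E + H)))
(2853 + o(10*7, -84)) - 5929 = (2853 - 2*10*7/(5*(10*7) + 5*(-84))) - 5929 = (2853 - 2*70/(5*70 - 420)) - 5929 = (2853 - 2*70/(350 - 420)) - 5929 = (2853 - 2*70/(-70)) - 5929 = (2853 - 2*70*(-1/70)) - 5929 = (2853 + 2) - 5929 = 2855 - 5929 = -3074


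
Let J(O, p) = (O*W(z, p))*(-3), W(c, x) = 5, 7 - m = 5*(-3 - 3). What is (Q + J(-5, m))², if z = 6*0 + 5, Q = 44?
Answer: 14161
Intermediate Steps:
z = 5 (z = 0 + 5 = 5)
m = 37 (m = 7 - 5*(-3 - 3) = 7 - 5*(-6) = 7 - 1*(-30) = 7 + 30 = 37)
J(O, p) = -15*O (J(O, p) = (O*5)*(-3) = (5*O)*(-3) = -15*O)
(Q + J(-5, m))² = (44 - 15*(-5))² = (44 + 75)² = 119² = 14161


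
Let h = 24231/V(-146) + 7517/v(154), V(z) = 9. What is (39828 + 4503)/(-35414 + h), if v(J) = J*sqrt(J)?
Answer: -47681248238011080/35194556598099799 - 461865272022*sqrt(154)/35194556598099799 ≈ -1.3550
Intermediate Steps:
v(J) = J**(3/2)
h = 8077/3 + 7517*sqrt(154)/23716 (h = 24231/9 + 7517/(154**(3/2)) = 24231*(1/9) + 7517/((154*sqrt(154))) = 8077/3 + 7517*(sqrt(154)/23716) = 8077/3 + 7517*sqrt(154)/23716 ≈ 2696.3)
(39828 + 4503)/(-35414 + h) = (39828 + 4503)/(-35414 + (8077/3 + 7517*sqrt(154)/23716)) = 44331/(-98165/3 + 7517*sqrt(154)/23716)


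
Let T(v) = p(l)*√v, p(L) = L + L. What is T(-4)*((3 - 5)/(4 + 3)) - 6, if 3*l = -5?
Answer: -6 + 40*I/21 ≈ -6.0 + 1.9048*I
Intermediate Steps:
l = -5/3 (l = (⅓)*(-5) = -5/3 ≈ -1.6667)
p(L) = 2*L
T(v) = -10*√v/3 (T(v) = (2*(-5/3))*√v = -10*√v/3)
T(-4)*((3 - 5)/(4 + 3)) - 6 = (-20*I/3)*((3 - 5)/(4 + 3)) - 6 = (-20*I/3)*(-2/7) - 6 = (-20*I/3)*(-2*⅐) - 6 = -20*I/3*(-2/7) - 6 = 40*I/21 - 6 = -6 + 40*I/21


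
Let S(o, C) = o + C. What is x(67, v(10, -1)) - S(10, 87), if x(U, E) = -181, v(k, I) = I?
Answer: -278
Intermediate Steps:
S(o, C) = C + o
x(67, v(10, -1)) - S(10, 87) = -181 - (87 + 10) = -181 - 1*97 = -181 - 97 = -278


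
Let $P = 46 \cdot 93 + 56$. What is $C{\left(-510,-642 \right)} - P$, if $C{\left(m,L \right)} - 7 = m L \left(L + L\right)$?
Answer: $-420411607$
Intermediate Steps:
$C{\left(m,L \right)} = 7 + 2 m L^{2}$ ($C{\left(m,L \right)} = 7 + m L \left(L + L\right) = 7 + L m 2 L = 7 + 2 m L^{2}$)
$P = 4334$ ($P = 4278 + 56 = 4334$)
$C{\left(-510,-642 \right)} - P = \left(7 + 2 \left(-510\right) \left(-642\right)^{2}\right) - 4334 = \left(7 + 2 \left(-510\right) 412164\right) - 4334 = \left(7 - 420407280\right) - 4334 = -420407273 - 4334 = -420411607$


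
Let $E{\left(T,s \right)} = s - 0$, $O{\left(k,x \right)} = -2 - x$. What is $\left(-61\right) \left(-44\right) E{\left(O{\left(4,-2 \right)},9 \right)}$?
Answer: $24156$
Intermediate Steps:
$E{\left(T,s \right)} = s$ ($E{\left(T,s \right)} = s + 0 = s$)
$\left(-61\right) \left(-44\right) E{\left(O{\left(4,-2 \right)},9 \right)} = \left(-61\right) \left(-44\right) 9 = 2684 \cdot 9 = 24156$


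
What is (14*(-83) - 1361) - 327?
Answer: -2850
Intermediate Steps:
(14*(-83) - 1361) - 327 = (-1162 - 1361) - 327 = -2523 - 327 = -2850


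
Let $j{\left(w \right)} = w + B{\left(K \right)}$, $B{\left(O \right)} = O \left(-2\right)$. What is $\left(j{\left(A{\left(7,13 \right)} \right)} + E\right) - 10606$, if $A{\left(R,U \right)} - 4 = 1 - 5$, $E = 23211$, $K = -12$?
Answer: $12629$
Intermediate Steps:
$B{\left(O \right)} = - 2 O$
$A{\left(R,U \right)} = 0$ ($A{\left(R,U \right)} = 4 + \left(1 - 5\right) = 4 - 4 = 0$)
$j{\left(w \right)} = 24 + w$ ($j{\left(w \right)} = w - -24 = w + 24 = 24 + w$)
$\left(j{\left(A{\left(7,13 \right)} \right)} + E\right) - 10606 = \left(\left(24 + 0\right) + 23211\right) - 10606 = \left(24 + 23211\right) - 10606 = 23235 - 10606 = 12629$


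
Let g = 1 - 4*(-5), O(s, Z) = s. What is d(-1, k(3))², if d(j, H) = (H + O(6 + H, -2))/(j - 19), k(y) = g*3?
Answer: 1089/25 ≈ 43.560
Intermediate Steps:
g = 21 (g = 1 + 20 = 21)
k(y) = 63 (k(y) = 21*3 = 63)
d(j, H) = (6 + 2*H)/(-19 + j) (d(j, H) = (H + (6 + H))/(j - 19) = (6 + 2*H)/(-19 + j))
d(-1, k(3))² = (2*(3 + 63)/(-19 - 1))² = (2*66/(-20))² = (2*(-1/20)*66)² = (-33/5)² = 1089/25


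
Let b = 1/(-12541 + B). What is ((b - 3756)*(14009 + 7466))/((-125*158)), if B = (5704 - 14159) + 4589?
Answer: 52935611287/12961530 ≈ 4084.1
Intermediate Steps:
B = -3866 (B = -8455 + 4589 = -3866)
b = -1/16407 (b = 1/(-12541 - 3866) = 1/(-16407) = -1/16407 ≈ -6.0950e-5)
((b - 3756)*(14009 + 7466))/((-125*158)) = ((-1/16407 - 3756)*(14009 + 7466))/((-125*158)) = -61624693/16407*21475/(-19750) = -1323390282175/16407*(-1/19750) = 52935611287/12961530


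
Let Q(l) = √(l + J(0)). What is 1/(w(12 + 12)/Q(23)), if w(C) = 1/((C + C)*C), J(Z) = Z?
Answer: 1152*√23 ≈ 5524.8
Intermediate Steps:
w(C) = 1/(2*C²) (w(C) = 1/(((2*C))*C) = (1/(2*C))/C = 1/(2*C²))
Q(l) = √l (Q(l) = √(l + 0) = √l)
1/(w(12 + 12)/Q(23)) = 1/((1/(2*(12 + 12)²))/(√23)) = 1/(((½)/24²)*(√23/23)) = 1/(((½)*(1/576))*(√23/23)) = 1/((√23/23)/1152) = 1/(√23/26496) = 1152*√23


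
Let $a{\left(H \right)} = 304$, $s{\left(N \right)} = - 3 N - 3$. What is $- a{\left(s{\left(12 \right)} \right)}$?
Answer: $-304$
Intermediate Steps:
$s{\left(N \right)} = -3 - 3 N$
$- a{\left(s{\left(12 \right)} \right)} = \left(-1\right) 304 = -304$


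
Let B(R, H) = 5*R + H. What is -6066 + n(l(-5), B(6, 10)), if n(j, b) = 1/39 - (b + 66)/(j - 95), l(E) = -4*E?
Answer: -5912947/975 ≈ -6064.6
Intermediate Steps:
B(R, H) = H + 5*R
n(j, b) = 1/39 - (66 + b)/(-95 + j)
-6066 + n(l(-5), B(6, 10)) = -6066 + (-2669 - 4*(-5) - 39*(10 + 5*6))/(39*(-95 - 4*(-5))) = -6066 + (-2669 + 20 - 39*(10 + 30))/(39*(-95 + 20)) = -6066 + (1/39)*(-2669 + 20 - 39*40)/(-75) = -6066 + (1/39)*(-1/75)*(-2669 + 20 - 1560) = -6066 + (1/39)*(-1/75)*(-4209) = -6066 + 1403/975 = -5912947/975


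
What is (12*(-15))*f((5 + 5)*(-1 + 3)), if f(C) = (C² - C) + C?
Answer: -72000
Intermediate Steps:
f(C) = C²
(12*(-15))*f((5 + 5)*(-1 + 3)) = (12*(-15))*((5 + 5)*(-1 + 3))² = -180*(10*2)² = -180*20² = -180*400 = -72000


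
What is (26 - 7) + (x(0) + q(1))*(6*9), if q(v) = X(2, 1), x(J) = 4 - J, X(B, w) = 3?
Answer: 397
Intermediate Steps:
q(v) = 3
(26 - 7) + (x(0) + q(1))*(6*9) = (26 - 7) + ((4 - 1*0) + 3)*(6*9) = 19 + ((4 + 0) + 3)*54 = 19 + (4 + 3)*54 = 19 + 7*54 = 19 + 378 = 397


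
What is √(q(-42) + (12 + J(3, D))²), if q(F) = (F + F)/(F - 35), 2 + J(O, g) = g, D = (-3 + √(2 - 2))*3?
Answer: √253/11 ≈ 1.4460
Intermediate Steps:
D = -9 (D = (-3 + √0)*3 = (-3 + 0)*3 = -3*3 = -9)
J(O, g) = -2 + g
q(F) = 2*F/(-35 + F) (q(F) = (2*F)/(-35 + F) = 2*F/(-35 + F))
√(q(-42) + (12 + J(3, D))²) = √(2*(-42)/(-35 - 42) + (12 + (-2 - 9))²) = √(2*(-42)/(-77) + (12 - 11)²) = √(2*(-42)*(-1/77) + 1²) = √(12/11 + 1) = √(23/11) = √253/11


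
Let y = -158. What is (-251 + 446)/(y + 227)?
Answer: 65/23 ≈ 2.8261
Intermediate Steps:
(-251 + 446)/(y + 227) = (-251 + 446)/(-158 + 227) = 195/69 = 195*(1/69) = 65/23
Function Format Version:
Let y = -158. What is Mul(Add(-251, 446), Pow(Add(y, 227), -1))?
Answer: Rational(65, 23) ≈ 2.8261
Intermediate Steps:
Mul(Add(-251, 446), Pow(Add(y, 227), -1)) = Mul(Add(-251, 446), Pow(Add(-158, 227), -1)) = Mul(195, Pow(69, -1)) = Mul(195, Rational(1, 69)) = Rational(65, 23)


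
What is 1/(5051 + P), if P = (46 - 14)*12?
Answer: 1/5435 ≈ 0.00018399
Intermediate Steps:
P = 384 (P = 32*12 = 384)
1/(5051 + P) = 1/(5051 + 384) = 1/5435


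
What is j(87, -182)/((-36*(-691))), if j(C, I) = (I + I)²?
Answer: 33124/6219 ≈ 5.3263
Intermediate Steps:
j(C, I) = 4*I² (j(C, I) = (2*I)² = 4*I²)
j(87, -182)/((-36*(-691))) = (4*(-182)²)/((-36*(-691))) = (4*33124)/24876 = 132496*(1/24876) = 33124/6219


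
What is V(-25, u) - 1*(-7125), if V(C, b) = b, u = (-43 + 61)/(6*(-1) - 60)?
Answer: 78372/11 ≈ 7124.7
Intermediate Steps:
u = -3/11 (u = 18/(-6 - 60) = 18/(-66) = 18*(-1/66) = -3/11 ≈ -0.27273)
V(-25, u) - 1*(-7125) = -3/11 - 1*(-7125) = -3/11 + 7125 = 78372/11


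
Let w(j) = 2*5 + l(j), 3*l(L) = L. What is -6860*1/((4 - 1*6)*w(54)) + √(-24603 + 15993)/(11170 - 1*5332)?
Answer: 245/2 + I*√8610/5838 ≈ 122.5 + 0.015894*I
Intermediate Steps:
l(L) = L/3
w(j) = 10 + j/3 (w(j) = 2*5 + j/3 = 10 + j/3)
-6860*1/((4 - 1*6)*w(54)) + √(-24603 + 15993)/(11170 - 1*5332) = -6860*1/((4 - 1*6)*(10 + (⅓)*54)) + √(-24603 + 15993)/(11170 - 1*5332) = -6860*1/((4 - 6)*(10 + 18)) + √(-8610)/(11170 - 5332) = -6860/(28*(-2)) + (I*√8610)/5838 = -6860/(-56) + (I*√8610)*(1/5838) = -6860*(-1/56) + I*√8610/5838 = 245/2 + I*√8610/5838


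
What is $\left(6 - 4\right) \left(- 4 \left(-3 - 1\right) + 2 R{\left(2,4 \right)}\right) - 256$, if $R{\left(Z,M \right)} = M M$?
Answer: $-160$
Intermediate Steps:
$R{\left(Z,M \right)} = M^{2}$
$\left(6 - 4\right) \left(- 4 \left(-3 - 1\right) + 2 R{\left(2,4 \right)}\right) - 256 = \left(6 - 4\right) \left(- 4 \left(-3 - 1\right) + 2 \cdot 4^{2}\right) - 256 = 2 \left(\left(-4\right) \left(-4\right) + 2 \cdot 16\right) - 256 = 2 \left(16 + 32\right) - 256 = 2 \cdot 48 - 256 = 96 - 256 = -160$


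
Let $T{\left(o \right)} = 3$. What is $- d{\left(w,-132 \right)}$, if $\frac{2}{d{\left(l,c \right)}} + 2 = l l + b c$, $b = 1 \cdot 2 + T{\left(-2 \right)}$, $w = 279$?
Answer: $- \frac{2}{77179} \approx -2.5914 \cdot 10^{-5}$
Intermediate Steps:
$b = 5$ ($b = 1 \cdot 2 + 3 = 2 + 3 = 5$)
$d{\left(l,c \right)} = \frac{2}{-2 + l^{2} + 5 c}$ ($d{\left(l,c \right)} = \frac{2}{-2 + \left(l l + 5 c\right)} = \frac{2}{-2 + \left(l^{2} + 5 c\right)} = \frac{2}{-2 + l^{2} + 5 c}$)
$- d{\left(w,-132 \right)} = - \frac{2}{-2 + 279^{2} + 5 \left(-132\right)} = - \frac{2}{-2 + 77841 - 660} = - \frac{2}{77179}$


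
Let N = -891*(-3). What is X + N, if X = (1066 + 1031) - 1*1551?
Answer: 3219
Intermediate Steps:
N = 2673
X = 546 (X = 2097 - 1551 = 546)
X + N = 546 + 2673 = 3219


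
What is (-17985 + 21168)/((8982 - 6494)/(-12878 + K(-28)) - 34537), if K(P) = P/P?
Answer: -40987491/444735437 ≈ -0.092162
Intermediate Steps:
K(P) = 1
(-17985 + 21168)/((8982 - 6494)/(-12878 + K(-28)) - 34537) = (-17985 + 21168)/((8982 - 6494)/(-12878 + 1) - 34537) = 3183/(2488/(-12877) - 34537) = 3183/(2488*(-1/12877) - 34537) = 3183/(-2488/12877 - 34537) = 3183/(-444735437/12877) = 3183*(-12877/444735437) = -40987491/444735437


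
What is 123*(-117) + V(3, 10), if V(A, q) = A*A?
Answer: -14382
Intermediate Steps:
V(A, q) = A²
123*(-117) + V(3, 10) = 123*(-117) + 3² = -14391 + 9 = -14382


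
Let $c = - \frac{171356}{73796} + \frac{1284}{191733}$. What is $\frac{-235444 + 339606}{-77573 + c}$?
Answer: $- \frac{61408396645159}{45734295937252} \approx -1.3427$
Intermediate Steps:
$c = - \frac{2729987157}{1179094039}$ ($c = \left(-171356\right) \frac{1}{73796} + 1284 \cdot \frac{1}{191733} = - \frac{42839}{18449} + \frac{428}{63911} = - \frac{2729987157}{1179094039} \approx -2.3153$)
$\frac{-235444 + 339606}{-77573 + c} = \frac{-235444 + 339606}{-77573 - \frac{2729987157}{1179094039}} = \frac{104162}{- \frac{91468591874504}{1179094039}} = 104162 \left(- \frac{1179094039}{91468591874504}\right) = - \frac{61408396645159}{45734295937252}$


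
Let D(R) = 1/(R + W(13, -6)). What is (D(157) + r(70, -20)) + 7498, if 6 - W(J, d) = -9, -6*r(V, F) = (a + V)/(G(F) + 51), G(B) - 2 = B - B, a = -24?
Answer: 205051507/27348 ≈ 7497.9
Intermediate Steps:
G(B) = 2 (G(B) = 2 + (B - B) = 2 + 0 = 2)
r(V, F) = 4/53 - V/318 (r(V, F) = -(-24 + V)/(6*(2 + 51)) = -(-24 + V)/(6*53) = -(-24/53 + V/53)/6 = 4/53 - V/318)
W(J, d) = 15 (W(J, d) = 6 - 1*(-9) = 6 + 9 = 15)
D(R) = 1/(15 + R) (D(R) = 1/(R + 15) = 1/(15 + R))
(D(157) + r(70, -20)) + 7498 = (1/(15 + 157) + (4/53 - 1/318*70)) + 7498 = (1/172 + (4/53 - 35/159)) + 7498 = (1/172 - 23/159) + 7498 = -3797/27348 + 7498 = 205051507/27348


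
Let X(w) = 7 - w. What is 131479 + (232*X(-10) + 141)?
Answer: 135564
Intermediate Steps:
131479 + (232*X(-10) + 141) = 131479 + (232*(7 - 1*(-10)) + 141) = 131479 + (232*(7 + 10) + 141) = 131479 + (232*17 + 141) = 131479 + (3944 + 141) = 131479 + 4085 = 135564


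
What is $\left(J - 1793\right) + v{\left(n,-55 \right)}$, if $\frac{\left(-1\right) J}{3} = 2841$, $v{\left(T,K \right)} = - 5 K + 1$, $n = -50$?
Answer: $-10040$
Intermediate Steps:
$v{\left(T,K \right)} = 1 - 5 K$
$J = -8523$ ($J = \left(-3\right) 2841 = -8523$)
$\left(J - 1793\right) + v{\left(n,-55 \right)} = \left(-8523 - 1793\right) + \left(1 - -275\right) = -10316 + \left(1 + 275\right) = -10316 + 276 = -10040$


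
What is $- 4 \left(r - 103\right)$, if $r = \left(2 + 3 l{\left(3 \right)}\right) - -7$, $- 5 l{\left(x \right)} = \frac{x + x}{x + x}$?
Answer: $\frac{1892}{5} \approx 378.4$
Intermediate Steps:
$l{\left(x \right)} = - \frac{1}{5}$ ($l{\left(x \right)} = - \frac{\left(x + x\right) \frac{1}{x + x}}{5} = - \frac{2 x \frac{1}{2 x}}{5} = \left(- \frac{1}{5}\right) 1 = - \frac{1}{5}$)
$r = \frac{42}{5}$ ($r = \left(2 + 3 \left(- \frac{1}{5}\right)\right) - -7 = \left(2 - \frac{3}{5}\right) + 7 = \frac{7}{5} + 7 = \frac{42}{5} \approx 8.4$)
$- 4 \left(r - 103\right) = - 4 \left(\frac{42}{5} - 103\right) = \left(-4\right) \left(- \frac{473}{5}\right) = \frac{1892}{5}$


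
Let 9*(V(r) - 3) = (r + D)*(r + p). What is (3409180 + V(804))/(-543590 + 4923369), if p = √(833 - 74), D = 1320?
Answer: 3598927/4379779 + 236*√759/4379779 ≈ 0.82320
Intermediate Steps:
p = √759 ≈ 27.550
V(r) = 3 + (1320 + r)*(r + √759)/9 (V(r) = 3 + ((r + 1320)*(r + √759))/9 = 3 + ((1320 + r)*(r + √759))/9 = 3 + (1320 + r)*(r + √759)/9)
(3409180 + V(804))/(-543590 + 4923369) = (3409180 + (3 + (⅑)*804² + (440/3)*804 + 440*√759/3 + (⅑)*804*√759))/(-543590 + 4923369) = (3409180 + (3 + (⅑)*646416 + 117920 + 440*√759/3 + 268*√759/3))/4379779 = (3409180 + (3 + 71824 + 117920 + 440*√759/3 + 268*√759/3))*(1/4379779) = (3409180 + (189747 + 236*√759))*(1/4379779) = (3598927 + 236*√759)*(1/4379779) = 3598927/4379779 + 236*√759/4379779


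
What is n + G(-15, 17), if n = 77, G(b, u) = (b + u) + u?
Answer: 96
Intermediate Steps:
G(b, u) = b + 2*u
n + G(-15, 17) = 77 + (-15 + 2*17) = 77 + (-15 + 34) = 77 + 19 = 96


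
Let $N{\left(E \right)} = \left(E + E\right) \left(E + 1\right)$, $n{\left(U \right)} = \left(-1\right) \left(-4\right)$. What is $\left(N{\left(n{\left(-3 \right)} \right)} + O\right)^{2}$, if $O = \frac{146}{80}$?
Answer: $\frac{2798929}{1600} \approx 1749.3$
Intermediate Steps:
$O = \frac{73}{40}$ ($O = 146 \cdot \frac{1}{80} = \frac{73}{40} \approx 1.825$)
$n{\left(U \right)} = 4$
$N{\left(E \right)} = 2 E \left(1 + E\right)$
$\left(N{\left(n{\left(-3 \right)} \right)} + O\right)^{2} = \left(2 \cdot 4 \left(1 + 4\right) + \frac{73}{40}\right)^{2} = \left(2 \cdot 4 \cdot 5 + \frac{73}{40}\right)^{2} = \left(40 + \frac{73}{40}\right)^{2} = \left(\frac{1673}{40}\right)^{2} = \frac{2798929}{1600}$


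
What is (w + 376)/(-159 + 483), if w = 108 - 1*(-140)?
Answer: 52/27 ≈ 1.9259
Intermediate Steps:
w = 248 (w = 108 + 140 = 248)
(w + 376)/(-159 + 483) = (248 + 376)/(-159 + 483) = 624/324 = 624*(1/324) = 52/27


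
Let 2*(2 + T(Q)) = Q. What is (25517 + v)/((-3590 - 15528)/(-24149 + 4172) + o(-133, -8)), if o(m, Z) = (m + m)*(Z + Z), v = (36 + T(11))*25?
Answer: 1058960793/170082460 ≈ 6.2262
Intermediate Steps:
T(Q) = -2 + Q/2
v = 1975/2 (v = (36 + (-2 + (½)*11))*25 = (36 + (-2 + 11/2))*25 = (36 + 7/2)*25 = (79/2)*25 = 1975/2 ≈ 987.50)
o(m, Z) = 4*Z*m (o(m, Z) = (2*m)*(2*Z) = 4*Z*m)
(25517 + v)/((-3590 - 15528)/(-24149 + 4172) + o(-133, -8)) = (25517 + 1975/2)/((-3590 - 15528)/(-24149 + 4172) + 4*(-8)*(-133)) = 53009/(2*(-19118/(-19977) + 4256)) = 53009/(2*(-19118*(-1/19977) + 4256)) = 53009/(2*(19118/19977 + 4256)) = 53009/(2*(85041230/19977)) = (53009/2)*(19977/85041230) = 1058960793/170082460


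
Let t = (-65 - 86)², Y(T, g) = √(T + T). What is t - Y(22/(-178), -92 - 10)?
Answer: 22801 - I*√1958/89 ≈ 22801.0 - 0.49718*I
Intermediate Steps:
Y(T, g) = √2*√T (Y(T, g) = √(2*T) = √2*√T)
t = 22801 (t = (-151)² = 22801)
t - Y(22/(-178), -92 - 10) = 22801 - √2*√(22/(-178)) = 22801 - √2*√(22*(-1/178)) = 22801 - √2*√(-11/89) = 22801 - √2*I*√979/89 = 22801 - I*√1958/89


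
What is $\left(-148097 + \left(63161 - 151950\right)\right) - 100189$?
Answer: $-337075$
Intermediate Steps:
$\left(-148097 + \left(63161 - 151950\right)\right) - 100189 = \left(-148097 - 88789\right) - 100189 = -236886 - 100189 = -337075$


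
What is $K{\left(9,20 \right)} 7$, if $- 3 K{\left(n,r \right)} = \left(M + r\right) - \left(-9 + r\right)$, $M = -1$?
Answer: $- \frac{56}{3} \approx -18.667$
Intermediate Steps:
$K{\left(n,r \right)} = - \frac{8}{3}$ ($K{\left(n,r \right)} = - \frac{\left(-1 + r\right) - \left(-9 + r\right)}{3} = \left(- \frac{1}{3}\right) 8 = - \frac{8}{3}$)
$K{\left(9,20 \right)} 7 = \left(- \frac{8}{3}\right) 7 = - \frac{56}{3}$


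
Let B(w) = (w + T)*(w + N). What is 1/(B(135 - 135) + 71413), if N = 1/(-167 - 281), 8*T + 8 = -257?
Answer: 3584/255944457 ≈ 1.4003e-5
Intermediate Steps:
T = -265/8 (T = -1 + (⅛)*(-257) = -1 - 257/8 = -265/8 ≈ -33.125)
N = -1/448 (N = 1/(-448) = -1/448 ≈ -0.0022321)
B(w) = (-265/8 + w)*(-1/448 + w) (B(w) = (w - 265/8)*(w - 1/448) = (-265/8 + w)*(-1/448 + w))
1/(B(135 - 135) + 71413) = 1/((265/3584 + (135 - 135)² - 14841*(135 - 135)/448) + 71413) = 1/((265/3584 + 0² - 14841/448*0) + 71413) = 1/((265/3584 + 0 + 0) + 71413) = 1/(265/3584 + 71413) = 1/(255944457/3584) = 3584/255944457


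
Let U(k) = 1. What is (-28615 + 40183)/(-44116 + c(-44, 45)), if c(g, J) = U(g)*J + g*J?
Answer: -11568/46051 ≈ -0.25120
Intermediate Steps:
c(g, J) = J + J*g (c(g, J) = 1*J + g*J = J + J*g)
(-28615 + 40183)/(-44116 + c(-44, 45)) = (-28615 + 40183)/(-44116 + 45*(1 - 44)) = 11568/(-44116 + 45*(-43)) = 11568/(-44116 - 1935) = 11568/(-46051) = 11568*(-1/46051) = -11568/46051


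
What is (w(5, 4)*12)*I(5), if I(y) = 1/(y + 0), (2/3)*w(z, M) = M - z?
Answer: -18/5 ≈ -3.6000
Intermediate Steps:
w(z, M) = -3*z/2 + 3*M/2 (w(z, M) = 3*(M - z)/2 = -3*z/2 + 3*M/2)
I(y) = 1/y
(w(5, 4)*12)*I(5) = ((-3/2*5 + (3/2)*4)*12)/5 = ((-15/2 + 6)*12)*(⅕) = -3/2*12*(⅕) = -18*⅕ = -18/5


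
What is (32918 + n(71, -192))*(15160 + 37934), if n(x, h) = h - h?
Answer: 1747748292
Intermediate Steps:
n(x, h) = 0
(32918 + n(71, -192))*(15160 + 37934) = (32918 + 0)*(15160 + 37934) = 32918*53094 = 1747748292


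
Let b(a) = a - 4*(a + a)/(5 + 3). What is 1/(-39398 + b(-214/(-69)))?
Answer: -1/39398 ≈ -2.5382e-5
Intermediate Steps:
b(a) = 0 (b(a) = a - 4*2*a/8 = a - a = 0)
1/(-39398 + b(-214/(-69))) = 1/(-39398 + 0) = 1/(-39398) = -1/39398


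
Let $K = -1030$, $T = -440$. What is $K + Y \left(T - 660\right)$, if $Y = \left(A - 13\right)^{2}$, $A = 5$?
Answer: $-71430$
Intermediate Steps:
$Y = 64$ ($Y = \left(5 - 13\right)^{2} = \left(-8\right)^{2} = 64$)
$K + Y \left(T - 660\right) = -1030 + 64 \left(-440 - 660\right) = -1030 + 64 \left(-1100\right) = -1030 - 70400 = -71430$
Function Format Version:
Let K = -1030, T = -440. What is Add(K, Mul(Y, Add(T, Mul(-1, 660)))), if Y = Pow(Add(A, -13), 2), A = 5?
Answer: -71430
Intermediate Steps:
Y = 64 (Y = Pow(Add(5, -13), 2) = Pow(-8, 2) = 64)
Add(K, Mul(Y, Add(T, Mul(-1, 660)))) = Add(-1030, Mul(64, Add(-440, Mul(-1, 660)))) = Add(-1030, Mul(64, Add(-440, -660))) = Add(-1030, Mul(64, -1100)) = Add(-1030, -70400) = -71430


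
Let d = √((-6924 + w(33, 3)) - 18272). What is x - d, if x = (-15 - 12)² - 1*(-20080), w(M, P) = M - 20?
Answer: 20809 - I*√25183 ≈ 20809.0 - 158.69*I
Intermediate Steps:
w(M, P) = -20 + M
x = 20809 (x = (-27)² + 20080 = 729 + 20080 = 20809)
d = I*√25183 (d = √((-6924 + (-20 + 33)) - 18272) = √((-6924 + 13) - 18272) = √(-6911 - 18272) = √(-25183) = I*√25183 ≈ 158.69*I)
x - d = 20809 - I*√25183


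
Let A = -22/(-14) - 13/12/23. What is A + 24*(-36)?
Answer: -1666303/1932 ≈ -862.48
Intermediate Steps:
A = 2945/1932 (A = -22*(-1/14) - 13*1/12*(1/23) = 11/7 - 13/12*1/23 = 11/7 - 13/276 = 2945/1932 ≈ 1.5243)
A + 24*(-36) = 2945/1932 + 24*(-36) = 2945/1932 - 864 = -1666303/1932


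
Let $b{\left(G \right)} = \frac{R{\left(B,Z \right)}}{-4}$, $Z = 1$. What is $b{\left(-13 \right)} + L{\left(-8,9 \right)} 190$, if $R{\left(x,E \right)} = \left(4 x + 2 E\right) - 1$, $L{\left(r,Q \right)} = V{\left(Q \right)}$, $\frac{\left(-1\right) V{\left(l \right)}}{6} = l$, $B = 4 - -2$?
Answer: $- \frac{41065}{4} \approx -10266.0$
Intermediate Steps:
$B = 6$ ($B = 4 + 2 = 6$)
$V{\left(l \right)} = - 6 l$
$L{\left(r,Q \right)} = - 6 Q$
$R{\left(x,E \right)} = -1 + 2 E + 4 x$ ($R{\left(x,E \right)} = \left(2 E + 4 x\right) - 1 = -1 + 2 E + 4 x$)
$b{\left(G \right)} = - \frac{25}{4}$ ($b{\left(G \right)} = \frac{-1 + 2 \cdot 1 + 4 \cdot 6}{-4} = \left(-1 + 2 + 24\right) \left(- \frac{1}{4}\right) = 25 \left(- \frac{1}{4}\right) = - \frac{25}{4}$)
$b{\left(-13 \right)} + L{\left(-8,9 \right)} 190 = - \frac{25}{4} + \left(-6\right) 9 \cdot 190 = - \frac{25}{4} - 10260 = - \frac{41065}{4}$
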